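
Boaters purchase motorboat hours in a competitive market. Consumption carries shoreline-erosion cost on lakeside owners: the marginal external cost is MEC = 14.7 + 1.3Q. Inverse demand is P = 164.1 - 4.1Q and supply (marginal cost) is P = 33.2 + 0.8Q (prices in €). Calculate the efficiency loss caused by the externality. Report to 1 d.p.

DWL = €197.0

Market equilibrium (private): 33.2 + 0.8Q = 164.1 - 4.1Q → Q_m = 26.7143.
Social marginal benefit = demand − MEC = 149.4 - 5.4Q.
Set SMB = MC: 149.4 - 5.4Q = 33.2 + 0.8Q → Q* = 18.7419.
Between Q* and Q_m the wedge MC − SMB runs linearly from 0 to MEC(Q_m), so the loss is a triangle.
DWL = ½ × 7.9724 × 49.4286 = 197.0323.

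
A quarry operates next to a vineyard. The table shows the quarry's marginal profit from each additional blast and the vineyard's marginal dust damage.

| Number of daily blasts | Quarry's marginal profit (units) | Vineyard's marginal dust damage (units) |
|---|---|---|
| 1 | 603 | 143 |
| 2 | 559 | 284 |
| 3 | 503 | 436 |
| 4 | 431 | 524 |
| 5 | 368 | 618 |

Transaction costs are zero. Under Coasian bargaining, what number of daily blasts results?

3

Bargaining reaches the level where marginal profit last exceeds marginal dust damage.
That holds through level 3 (503 ≥ 436) but not at 4 (431 < 524).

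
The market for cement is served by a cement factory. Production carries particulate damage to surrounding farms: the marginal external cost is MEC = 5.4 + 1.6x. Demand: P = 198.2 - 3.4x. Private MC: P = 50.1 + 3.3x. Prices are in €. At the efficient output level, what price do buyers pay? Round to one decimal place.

P = €139.7

Social marginal cost = private MC + MEC = 55.5 + 4.9x.
Set SMC = demand: 55.5 + 4.9x = 198.2 - 3.4x → x* = 17.1928.
Consumer price on the demand curve at x*: 198.2 − 3.4×17.1928 = 139.7445.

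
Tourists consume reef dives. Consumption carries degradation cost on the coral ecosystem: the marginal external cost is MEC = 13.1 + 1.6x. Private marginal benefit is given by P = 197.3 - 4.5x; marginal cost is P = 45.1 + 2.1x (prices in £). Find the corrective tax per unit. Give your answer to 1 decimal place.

Social marginal benefit = demand − MEC = 184.2 - 6.1x.
Set SMB = MC: 184.2 - 6.1x = 45.1 + 2.1x → x* = 16.9634.
The Pigouvian tax equals MEC at x*: 13.1 + 1.6×16.9634 = 40.2414.

tax = £40.2 per unit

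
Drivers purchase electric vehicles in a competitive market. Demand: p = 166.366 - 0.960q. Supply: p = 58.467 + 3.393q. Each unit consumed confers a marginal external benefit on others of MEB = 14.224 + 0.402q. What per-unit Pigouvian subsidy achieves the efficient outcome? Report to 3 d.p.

Social marginal benefit = demand + MEB = 180.590 - 0.558q.
Set SMB = MC: 180.590 - 0.558q = 58.467 + 3.393q → q* = 30.9094.
The Pigouvian subsidy equals MEB at q*: 14.224 + 0.402×30.9094 = 26.6496.

subsidy = 26.650 per unit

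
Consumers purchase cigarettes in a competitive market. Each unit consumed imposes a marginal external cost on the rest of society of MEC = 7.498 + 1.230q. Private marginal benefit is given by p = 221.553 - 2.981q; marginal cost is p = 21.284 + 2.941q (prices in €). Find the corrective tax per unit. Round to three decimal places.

Social marginal benefit = demand − MEC = 214.055 - 4.211q.
Set SMB = MC: 214.055 - 4.211q = 21.284 + 2.941q → q* = 26.9534.
The Pigouvian tax equals MEC at q*: 7.498 + 1.230×26.9534 = 40.6507.

tax = €40.651 per unit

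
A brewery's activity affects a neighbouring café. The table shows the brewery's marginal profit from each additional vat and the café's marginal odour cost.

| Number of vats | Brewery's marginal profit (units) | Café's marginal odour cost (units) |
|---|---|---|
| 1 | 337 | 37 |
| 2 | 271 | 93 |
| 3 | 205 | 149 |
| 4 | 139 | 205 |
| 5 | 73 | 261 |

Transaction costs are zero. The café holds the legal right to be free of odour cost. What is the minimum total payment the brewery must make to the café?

279

Efficient level: marginal profit ≥ marginal odour cost through level 3, so k* = 3.
With the café holding the right, the brewery must at least compensate total damage at k*: 37 + 93 + 149 = 279.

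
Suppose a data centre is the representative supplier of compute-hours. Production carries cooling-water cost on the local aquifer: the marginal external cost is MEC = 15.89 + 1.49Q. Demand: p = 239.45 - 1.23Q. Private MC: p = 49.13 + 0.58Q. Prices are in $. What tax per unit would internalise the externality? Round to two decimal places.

Social marginal cost = private MC + MEC = 65.02 + 2.07Q.
Set SMC = demand: 65.02 + 2.07Q = 239.45 - 1.23Q → Q* = 52.8576.
The Pigouvian tax equals MEC at Q*: 15.89 + 1.49×52.8576 = 94.6478.

tax = $94.65 per unit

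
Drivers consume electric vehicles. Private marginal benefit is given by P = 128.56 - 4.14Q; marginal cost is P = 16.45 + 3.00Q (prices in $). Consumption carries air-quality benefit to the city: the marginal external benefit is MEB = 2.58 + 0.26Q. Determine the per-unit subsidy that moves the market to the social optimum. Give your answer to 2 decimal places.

Social marginal benefit = demand + MEB = 131.14 - 3.88Q.
Set SMB = MC: 131.14 - 3.88Q = 16.45 + 3.00Q → Q* = 16.6701.
The Pigouvian subsidy equals MEB at Q*: 2.58 + 0.26×16.6701 = 6.9142.

subsidy = $6.91 per unit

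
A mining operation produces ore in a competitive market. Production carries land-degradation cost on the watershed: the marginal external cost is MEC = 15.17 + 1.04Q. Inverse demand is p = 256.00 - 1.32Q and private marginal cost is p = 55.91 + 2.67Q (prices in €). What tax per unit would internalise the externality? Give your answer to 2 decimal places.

Social marginal cost = private MC + MEC = 71.08 + 3.71Q.
Set SMC = demand: 71.08 + 3.71Q = 256.00 - 1.32Q → Q* = 36.7634.
The Pigouvian tax equals MEC at Q*: 15.17 + 1.04×36.7634 = 53.4039.

tax = €53.40 per unit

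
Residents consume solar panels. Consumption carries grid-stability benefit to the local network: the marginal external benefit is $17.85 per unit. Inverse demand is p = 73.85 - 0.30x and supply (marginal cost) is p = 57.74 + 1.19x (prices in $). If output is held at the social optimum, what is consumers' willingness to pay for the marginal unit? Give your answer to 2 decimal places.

P = $67.01

Social marginal benefit = demand + MEB = 91.70 - 0.30x.
Set SMB = MC: 91.70 - 0.30x = 57.74 + 1.19x → x* = 22.7919.
Consumer price on the demand curve at x*: 73.85 − 0.30×22.7919 = 67.0124.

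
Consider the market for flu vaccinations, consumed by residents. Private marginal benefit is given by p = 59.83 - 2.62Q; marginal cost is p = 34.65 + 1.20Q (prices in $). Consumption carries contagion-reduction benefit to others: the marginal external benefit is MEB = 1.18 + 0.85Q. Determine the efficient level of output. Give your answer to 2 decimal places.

Q* = 8.88

Social marginal benefit = demand + MEB = 61.01 - 1.77Q.
Set SMB = MC: 61.01 - 1.77Q = 34.65 + 1.20Q → Q* = 8.8754.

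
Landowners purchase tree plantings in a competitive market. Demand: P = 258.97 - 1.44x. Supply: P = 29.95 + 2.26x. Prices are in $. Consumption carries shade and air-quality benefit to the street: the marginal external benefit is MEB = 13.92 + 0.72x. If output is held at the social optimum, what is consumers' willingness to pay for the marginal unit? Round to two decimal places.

Social marginal benefit = demand + MEB = 272.89 - 0.72x.
Set SMB = MC: 272.89 - 0.72x = 29.95 + 2.26x → x* = 81.5235.
Consumer price on the demand curve at x*: 258.97 − 1.44×81.5235 = 141.5762.

P = $141.58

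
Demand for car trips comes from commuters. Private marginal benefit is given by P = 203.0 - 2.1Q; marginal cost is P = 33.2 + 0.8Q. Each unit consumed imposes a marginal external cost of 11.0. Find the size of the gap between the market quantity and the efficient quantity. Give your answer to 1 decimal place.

3.8 units

Market equilibrium (private): 33.2 + 0.8Q = 203.0 - 2.1Q → Q_m = 58.5517.
Social marginal benefit = demand − MEC = 192.0 - 2.1Q.
Set SMB = MC: 192.0 - 2.1Q = 33.2 + 0.8Q → Q* = 54.7586.
Gap = |58.5517 − 54.7586| = 3.7931.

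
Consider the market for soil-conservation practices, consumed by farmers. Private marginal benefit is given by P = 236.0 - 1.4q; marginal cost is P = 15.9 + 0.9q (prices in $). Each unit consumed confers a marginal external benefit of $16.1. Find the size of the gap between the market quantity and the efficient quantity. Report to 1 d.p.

7.0 units

Market equilibrium (private): 15.9 + 0.9q = 236.0 - 1.4q → q_m = 95.6957.
Social marginal benefit = demand + MEB = 252.1 - 1.4q.
Set SMB = MC: 252.1 - 1.4q = 15.9 + 0.9q → q* = 102.6957.
Gap = |95.6957 − 102.6957| = 7.0000.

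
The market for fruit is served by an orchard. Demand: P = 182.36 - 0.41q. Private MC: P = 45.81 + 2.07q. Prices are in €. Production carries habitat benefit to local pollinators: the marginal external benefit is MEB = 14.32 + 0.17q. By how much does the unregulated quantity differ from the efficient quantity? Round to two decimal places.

Market equilibrium (private): 45.81 + 2.07q = 182.36 - 0.41q → q_m = 55.0605.
Social marginal cost = private MC − MEB = 31.49 + 1.90q.
Set SMC = demand: 31.49 + 1.90q = 182.36 - 0.41q → q* = 65.3117.
Gap = |55.0605 − 65.3117| = 10.2512.

10.25 units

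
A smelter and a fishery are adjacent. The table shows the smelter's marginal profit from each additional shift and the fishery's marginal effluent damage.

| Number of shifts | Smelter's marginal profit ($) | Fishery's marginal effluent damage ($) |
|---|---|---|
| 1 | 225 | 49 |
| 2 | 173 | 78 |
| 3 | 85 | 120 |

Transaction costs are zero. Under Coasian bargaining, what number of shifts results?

Bargaining reaches the level where marginal profit last exceeds marginal effluent damage.
That holds through level 2 (173 ≥ 78) but not at 3 (85 < 120).

2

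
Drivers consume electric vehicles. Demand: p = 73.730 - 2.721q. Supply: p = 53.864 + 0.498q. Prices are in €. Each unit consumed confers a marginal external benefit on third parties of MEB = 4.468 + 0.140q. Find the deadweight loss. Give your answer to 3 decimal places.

Market equilibrium (private): 53.864 + 0.498q = 73.730 - 2.721q → q_m = 6.1715.
Social marginal benefit = demand + MEB = 78.198 - 2.581q.
Set SMB = MC: 78.198 - 2.581q = 53.864 + 0.498q → q* = 7.9032.
Height of the DWL triangle at q_m is SMB(q_m) − MC(q_m) = MEB(q_m) = 5.3320.
DWL = ½ × 1.7317 × 5.3320 = 4.6167.

DWL = €4.617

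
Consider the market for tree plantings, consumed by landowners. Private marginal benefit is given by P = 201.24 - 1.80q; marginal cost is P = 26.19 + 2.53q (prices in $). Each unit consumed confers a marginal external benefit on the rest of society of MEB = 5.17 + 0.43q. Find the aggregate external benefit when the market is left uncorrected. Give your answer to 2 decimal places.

Market equilibrium (private): 26.19 + 2.53q = 201.24 - 1.80q → q_m = 40.4273.
Total external benefit = ∫₀^{q_m} (5.17 + 0.43q) dq = 5.17×40.4273 + ½×0.43×40.4273² = 560.3980.

$560.40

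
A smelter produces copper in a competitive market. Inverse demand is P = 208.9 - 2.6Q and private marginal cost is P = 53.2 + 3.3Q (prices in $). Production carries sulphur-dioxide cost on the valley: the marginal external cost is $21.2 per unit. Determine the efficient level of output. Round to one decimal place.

Q* = 22.8

Social marginal cost = private MC + MEC = 74.4 + 3.3Q.
Set SMC = demand: 74.4 + 3.3Q = 208.9 - 2.6Q → Q* = 22.7966.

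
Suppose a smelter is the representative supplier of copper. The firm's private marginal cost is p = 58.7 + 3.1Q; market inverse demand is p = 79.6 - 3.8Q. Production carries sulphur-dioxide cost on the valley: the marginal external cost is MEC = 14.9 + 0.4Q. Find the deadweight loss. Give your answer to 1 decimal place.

DWL = 17.8

Market equilibrium (private): 58.7 + 3.1Q = 79.6 - 3.8Q → Q_m = 3.0290.
Social marginal cost = private MC + MEC = 73.6 + 3.5Q.
Set SMC = demand: 73.6 + 3.5Q = 79.6 - 3.8Q → Q* = 0.8219.
Between Q* and Q_m the wedge SMC − demand runs linearly from 0 to MEC(Q_m), so the loss is a triangle.
DWL = ½ × 2.2071 × 16.1116 = 17.7800.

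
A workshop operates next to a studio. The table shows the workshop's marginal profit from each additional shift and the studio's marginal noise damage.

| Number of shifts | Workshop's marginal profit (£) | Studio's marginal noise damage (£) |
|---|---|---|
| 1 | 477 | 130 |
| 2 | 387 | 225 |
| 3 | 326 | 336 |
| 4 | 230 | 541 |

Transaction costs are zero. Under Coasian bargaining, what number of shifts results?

2

Bargaining reaches the level where marginal profit last exceeds marginal noise damage.
That holds through level 2 (387 ≥ 225) but not at 3 (326 < 336).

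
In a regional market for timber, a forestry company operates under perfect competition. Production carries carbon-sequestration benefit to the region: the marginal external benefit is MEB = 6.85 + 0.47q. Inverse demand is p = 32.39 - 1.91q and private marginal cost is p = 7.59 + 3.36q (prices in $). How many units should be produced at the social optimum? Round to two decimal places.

q* = 6.59

Social marginal cost = private MC − MEB = 0.74 + 2.89q.
Set SMC = demand: 0.74 + 2.89q = 32.39 - 1.91q → q* = 6.5938.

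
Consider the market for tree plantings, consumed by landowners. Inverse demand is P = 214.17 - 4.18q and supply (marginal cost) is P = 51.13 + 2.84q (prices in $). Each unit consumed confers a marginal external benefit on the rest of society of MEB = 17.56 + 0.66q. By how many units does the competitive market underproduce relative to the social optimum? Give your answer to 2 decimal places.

5.17 units

Market equilibrium (private): 51.13 + 2.84q = 214.17 - 4.18q → q_m = 23.2251.
Social marginal benefit = demand + MEB = 231.73 - 3.52q.
Set SMB = MC: 231.73 - 3.52q = 51.13 + 2.84q → q* = 28.3962.
Gap = |23.2251 − 28.3962| = 5.1711.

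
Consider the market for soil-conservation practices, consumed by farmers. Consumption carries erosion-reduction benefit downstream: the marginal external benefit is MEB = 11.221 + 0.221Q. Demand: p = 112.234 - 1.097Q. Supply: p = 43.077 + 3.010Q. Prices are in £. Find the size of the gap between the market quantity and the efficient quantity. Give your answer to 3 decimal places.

3.845 units

Market equilibrium (private): 43.077 + 3.010Q = 112.234 - 1.097Q → Q_m = 16.8388.
Social marginal benefit = demand + MEB = 123.455 - 0.876Q.
Set SMB = MC: 123.455 - 0.876Q = 43.077 + 3.010Q → Q* = 20.6840.
Gap = |16.8388 − 20.6840| = 3.8452.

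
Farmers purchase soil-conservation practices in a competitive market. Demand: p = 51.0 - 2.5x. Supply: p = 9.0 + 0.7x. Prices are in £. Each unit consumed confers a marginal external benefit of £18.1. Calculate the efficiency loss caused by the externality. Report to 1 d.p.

Market equilibrium (private): 9.0 + 0.7x = 51.0 - 2.5x → x_m = 13.1250.
Social marginal benefit = demand + MEB = 69.1 - 2.5x.
Set SMB = MC: 69.1 - 2.5x = 9.0 + 0.7x → x* = 18.7813.
Between x* and x_m the wedge SMB − MC runs linearly from 0 to MEB(x_m), so the loss is a triangle.
DWL = ½ × 5.6563 × 18.1000 = 51.1895.

DWL = £51.2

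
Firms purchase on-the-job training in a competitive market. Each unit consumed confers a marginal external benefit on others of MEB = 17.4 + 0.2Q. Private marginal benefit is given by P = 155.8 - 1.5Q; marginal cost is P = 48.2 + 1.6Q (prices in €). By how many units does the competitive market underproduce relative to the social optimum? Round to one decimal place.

8.4 units

Market equilibrium (private): 48.2 + 1.6Q = 155.8 - 1.5Q → Q_m = 34.7097.
Social marginal benefit = demand + MEB = 173.2 - 1.3Q.
Set SMB = MC: 173.2 - 1.3Q = 48.2 + 1.6Q → Q* = 43.1034.
Gap = |34.7097 − 43.1034| = 8.3937.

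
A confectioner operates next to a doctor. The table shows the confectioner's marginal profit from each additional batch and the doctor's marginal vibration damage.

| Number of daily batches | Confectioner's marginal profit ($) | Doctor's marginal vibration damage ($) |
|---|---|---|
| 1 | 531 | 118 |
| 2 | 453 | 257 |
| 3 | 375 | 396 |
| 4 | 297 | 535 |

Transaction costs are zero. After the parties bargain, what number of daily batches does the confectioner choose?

Bargaining reaches the level where marginal profit last exceeds marginal vibration damage.
That holds through level 2 (453 ≥ 257) but not at 3 (375 < 396).

2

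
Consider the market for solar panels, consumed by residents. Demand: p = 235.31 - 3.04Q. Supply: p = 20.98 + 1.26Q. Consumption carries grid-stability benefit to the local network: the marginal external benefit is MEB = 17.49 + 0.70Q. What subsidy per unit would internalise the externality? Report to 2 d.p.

subsidy = 62.57 per unit

Social marginal benefit = demand + MEB = 252.80 - 2.34Q.
Set SMB = MC: 252.80 - 2.34Q = 20.98 + 1.26Q → Q* = 64.3944.
The Pigouvian subsidy equals MEB at Q*: 17.49 + 0.70×64.3944 = 62.5661.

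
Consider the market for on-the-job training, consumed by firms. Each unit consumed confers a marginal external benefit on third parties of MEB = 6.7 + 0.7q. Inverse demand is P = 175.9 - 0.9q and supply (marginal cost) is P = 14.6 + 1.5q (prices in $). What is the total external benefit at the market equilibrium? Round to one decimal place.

Market equilibrium (private): 14.6 + 1.5q = 175.9 - 0.9q → q_m = 67.2083.
Total external benefit = ∫₀^{q_m} (6.7 + 0.7q) dq = 6.7×67.2083 + ½×0.7×67.2083² = 2031.2301.

$2031.2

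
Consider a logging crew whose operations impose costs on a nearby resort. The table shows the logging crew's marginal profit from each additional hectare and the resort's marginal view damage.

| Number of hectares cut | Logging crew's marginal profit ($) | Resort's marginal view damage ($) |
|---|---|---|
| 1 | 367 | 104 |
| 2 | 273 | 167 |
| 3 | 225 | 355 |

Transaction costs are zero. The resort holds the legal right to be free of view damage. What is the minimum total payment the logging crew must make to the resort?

Efficient level: marginal profit ≥ marginal view damage through level 2, so k* = 2.
With the resort holding the right, the logging crew must at least compensate total damage at k*: 104 + 167 = 271.

$271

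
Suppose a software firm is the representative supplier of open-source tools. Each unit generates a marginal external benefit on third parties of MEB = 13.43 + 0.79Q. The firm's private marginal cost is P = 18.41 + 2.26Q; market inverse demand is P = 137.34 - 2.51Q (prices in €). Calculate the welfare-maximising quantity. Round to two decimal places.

Q* = 33.26

Social marginal cost = private MC − MEB = 4.98 + 1.47Q.
Set SMC = demand: 4.98 + 1.47Q = 137.34 - 2.51Q → Q* = 33.2563.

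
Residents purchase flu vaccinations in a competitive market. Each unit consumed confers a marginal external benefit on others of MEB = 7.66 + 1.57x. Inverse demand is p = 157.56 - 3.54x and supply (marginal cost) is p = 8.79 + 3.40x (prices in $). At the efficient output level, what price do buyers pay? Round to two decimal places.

Social marginal benefit = demand + MEB = 165.22 - 1.97x.
Set SMB = MC: 165.22 - 1.97x = 8.79 + 3.40x → x* = 29.1304.
Consumer price on the demand curve at x*: 157.56 − 3.54×29.1304 = 54.4384.

P = $54.44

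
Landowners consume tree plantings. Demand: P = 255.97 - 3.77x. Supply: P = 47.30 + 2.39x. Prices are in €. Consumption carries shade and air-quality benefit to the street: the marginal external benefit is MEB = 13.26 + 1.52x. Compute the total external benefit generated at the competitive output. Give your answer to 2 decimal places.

€1321.29

Market equilibrium (private): 47.30 + 2.39x = 255.97 - 3.77x → x_m = 33.8750.
Total external benefit = ∫₀^{x_m} (13.26 + 1.52x) dx = 13.26×33.8750 + ½×1.52×33.8750² = 1321.2944.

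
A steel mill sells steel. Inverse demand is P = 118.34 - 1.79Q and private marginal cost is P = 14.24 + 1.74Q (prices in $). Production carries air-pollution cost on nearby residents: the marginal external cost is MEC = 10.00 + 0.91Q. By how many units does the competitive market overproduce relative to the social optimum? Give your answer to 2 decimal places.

8.30 units

Market equilibrium (private): 14.24 + 1.74Q = 118.34 - 1.79Q → Q_m = 29.4901.
Social marginal cost = private MC + MEC = 24.24 + 2.65Q.
Set SMC = demand: 24.24 + 2.65Q = 118.34 - 1.79Q → Q* = 21.1937.
Gap = |29.4901 − 21.1937| = 8.2964.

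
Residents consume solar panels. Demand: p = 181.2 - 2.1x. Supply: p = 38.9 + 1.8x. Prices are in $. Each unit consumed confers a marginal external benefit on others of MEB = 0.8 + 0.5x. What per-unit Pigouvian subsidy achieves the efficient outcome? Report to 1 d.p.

Social marginal benefit = demand + MEB = 182.0 - 1.6x.
Set SMB = MC: 182.0 - 1.6x = 38.9 + 1.8x → x* = 42.0882.
The Pigouvian subsidy equals MEB at x*: 0.8 + 0.5×42.0882 = 21.8441.

subsidy = $21.8 per unit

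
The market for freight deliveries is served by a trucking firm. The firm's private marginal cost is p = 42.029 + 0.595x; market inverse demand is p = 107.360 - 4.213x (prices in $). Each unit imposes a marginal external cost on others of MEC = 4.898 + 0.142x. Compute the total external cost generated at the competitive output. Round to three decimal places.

$79.663

Market equilibrium (private): 42.029 + 0.595x = 107.360 - 4.213x → x_m = 13.5880.
Total external cost = ∫₀^{x_m} (4.898 + 0.142x) dx = 4.898×13.5880 + ½×0.142×13.5880² = 79.6630.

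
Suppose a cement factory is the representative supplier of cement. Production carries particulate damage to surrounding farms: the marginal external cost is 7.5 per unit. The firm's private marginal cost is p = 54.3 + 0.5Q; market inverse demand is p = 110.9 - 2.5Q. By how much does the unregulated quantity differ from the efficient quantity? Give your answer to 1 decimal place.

2.5 units

Market equilibrium (private): 54.3 + 0.5Q = 110.9 - 2.5Q → Q_m = 18.8667.
Social marginal cost = private MC + MEC = 61.8 + 0.5Q.
Set SMC = demand: 61.8 + 0.5Q = 110.9 - 2.5Q → Q* = 16.3667.
Gap = |18.8667 − 16.3667| = 2.5000.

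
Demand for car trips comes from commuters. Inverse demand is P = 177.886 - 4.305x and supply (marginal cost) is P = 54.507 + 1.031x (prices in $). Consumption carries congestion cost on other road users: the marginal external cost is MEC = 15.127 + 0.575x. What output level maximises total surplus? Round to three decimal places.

Social marginal benefit = demand − MEC = 162.759 - 4.880x.
Set SMB = MC: 162.759 - 4.880x = 54.507 + 1.031x → x* = 18.3137.

x* = 18.314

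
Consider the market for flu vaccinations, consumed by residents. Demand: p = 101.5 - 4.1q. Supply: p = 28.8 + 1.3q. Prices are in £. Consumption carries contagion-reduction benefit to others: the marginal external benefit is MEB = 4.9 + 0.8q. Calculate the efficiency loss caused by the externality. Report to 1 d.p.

Market equilibrium (private): 28.8 + 1.3q = 101.5 - 4.1q → q_m = 13.4630.
Social marginal benefit = demand + MEB = 106.4 - 3.3q.
Set SMB = MC: 106.4 - 3.3q = 28.8 + 1.3q → q* = 16.8696.
Between q* and q_m the wedge SMB − MC runs linearly from 0 to MEB(q_m), so the loss is a triangle.
DWL = ½ × 3.4066 × 15.6704 = 26.6914.

DWL = £26.7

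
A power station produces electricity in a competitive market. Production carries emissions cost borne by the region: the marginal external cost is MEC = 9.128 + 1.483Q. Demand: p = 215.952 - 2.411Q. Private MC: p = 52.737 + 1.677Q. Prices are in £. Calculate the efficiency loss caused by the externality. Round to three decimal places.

Market equilibrium (private): 52.737 + 1.677Q = 215.952 - 2.411Q → Q_m = 39.9254.
Social marginal cost = private MC + MEC = 61.865 + 3.160Q.
Set SMC = demand: 61.865 + 3.160Q = 215.952 - 2.411Q → Q* = 27.6588.
The loss is the area between SMC and demand from Q* to Q_m; with linear curves that's a triangle of height MEC(Q_m).
DWL = ½ × 12.2666 × 68.3374 = 419.1338.

DWL = £419.134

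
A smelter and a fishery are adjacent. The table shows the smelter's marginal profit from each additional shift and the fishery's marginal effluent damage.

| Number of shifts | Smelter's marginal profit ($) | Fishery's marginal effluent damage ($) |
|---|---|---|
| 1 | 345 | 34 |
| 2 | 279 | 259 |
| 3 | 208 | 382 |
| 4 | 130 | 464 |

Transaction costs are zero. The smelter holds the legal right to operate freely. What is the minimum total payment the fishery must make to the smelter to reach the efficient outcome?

Left alone the smelter would choose level 4 (marginal profit stays positive).
Efficient level: k* = 2 (marginal profit ≥ marginal effluent damage through 2).
The fishery must at least cover the smelter's forgone profit from cutting 4→2: 208 + 130 = 338.

$338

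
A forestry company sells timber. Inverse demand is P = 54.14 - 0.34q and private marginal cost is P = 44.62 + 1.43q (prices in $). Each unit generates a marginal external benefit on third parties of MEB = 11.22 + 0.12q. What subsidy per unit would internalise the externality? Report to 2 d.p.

subsidy = $12.73 per unit

Social marginal cost = private MC − MEB = 33.40 + 1.31q.
Set SMC = demand: 33.40 + 1.31q = 54.14 - 0.34q → q* = 12.5697.
The Pigouvian subsidy equals MEB at q*: 11.22 + 0.12×12.5697 = 12.7284.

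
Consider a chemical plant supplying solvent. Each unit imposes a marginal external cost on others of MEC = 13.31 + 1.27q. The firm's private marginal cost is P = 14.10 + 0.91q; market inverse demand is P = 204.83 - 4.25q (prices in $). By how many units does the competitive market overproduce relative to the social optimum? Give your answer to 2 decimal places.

Market equilibrium (private): 14.10 + 0.91q = 204.83 - 4.25q → q_m = 36.9632.
Social marginal cost = private MC + MEC = 27.41 + 2.18q.
Set SMC = demand: 27.41 + 2.18q = 204.83 - 4.25q → q* = 27.5925.
Gap = |36.9632 − 27.5925| = 9.3707.

9.37 units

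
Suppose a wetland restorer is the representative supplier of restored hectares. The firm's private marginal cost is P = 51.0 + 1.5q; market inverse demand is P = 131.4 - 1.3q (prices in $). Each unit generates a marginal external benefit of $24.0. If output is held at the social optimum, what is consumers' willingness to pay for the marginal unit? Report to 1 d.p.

Social marginal cost = private MC − MEB = 27.0 + 1.5q.
Set SMC = demand: 27.0 + 1.5q = 131.4 - 1.3q → q* = 37.2857.
Consumer price on the demand curve at q*: 131.4 − 1.3×37.2857 = 82.9286.

P = $82.9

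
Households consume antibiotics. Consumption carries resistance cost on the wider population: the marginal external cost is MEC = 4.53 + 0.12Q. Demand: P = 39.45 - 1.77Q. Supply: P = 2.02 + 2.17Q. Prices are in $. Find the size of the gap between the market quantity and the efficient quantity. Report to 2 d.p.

1.40 units

Market equilibrium (private): 2.02 + 2.17Q = 39.45 - 1.77Q → Q_m = 9.5000.
Social marginal benefit = demand − MEC = 34.92 - 1.89Q.
Set SMB = MC: 34.92 - 1.89Q = 2.02 + 2.17Q → Q* = 8.1034.
Gap = |9.5000 − 8.1034| = 1.3966.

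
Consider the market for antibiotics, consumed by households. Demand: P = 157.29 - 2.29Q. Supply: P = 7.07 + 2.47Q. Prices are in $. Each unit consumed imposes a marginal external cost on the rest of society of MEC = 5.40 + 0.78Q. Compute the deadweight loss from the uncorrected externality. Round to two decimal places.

Market equilibrium (private): 7.07 + 2.47Q = 157.29 - 2.29Q → Q_m = 31.5588.
Social marginal benefit = demand − MEC = 151.89 - 3.07Q.
Set SMB = MC: 151.89 - 3.07Q = 7.07 + 2.47Q → Q* = 26.1408.
Height of the DWL triangle at Q_m is MC(Q_m) − SMB(Q_m) = MEC(Q_m) = 30.0159.
DWL = ½ × 5.4180 × 30.0159 = 81.3131.

DWL = $81.31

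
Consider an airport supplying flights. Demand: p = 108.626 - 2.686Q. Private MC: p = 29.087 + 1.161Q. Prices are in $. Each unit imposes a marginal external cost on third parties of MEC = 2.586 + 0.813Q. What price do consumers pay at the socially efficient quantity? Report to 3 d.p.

Social marginal cost = private MC + MEC = 31.673 + 1.974Q.
Set SMC = demand: 31.673 + 1.974Q = 108.626 - 2.686Q → Q* = 16.5135.
Consumer price on the demand curve at Q*: 108.626 − 2.686×16.5135 = 64.2707.

P = $64.271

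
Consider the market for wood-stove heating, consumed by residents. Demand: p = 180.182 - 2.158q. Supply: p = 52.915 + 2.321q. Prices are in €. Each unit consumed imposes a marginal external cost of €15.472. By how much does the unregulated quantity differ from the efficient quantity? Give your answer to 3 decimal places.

Market equilibrium (private): 52.915 + 2.321q = 180.182 - 2.158q → q_m = 28.4142.
Social marginal benefit = demand − MEC = 164.710 - 2.158q.
Set SMB = MC: 164.710 - 2.158q = 52.915 + 2.321q → q* = 24.9598.
Gap = |28.4142 − 24.9598| = 3.4544.

3.454 units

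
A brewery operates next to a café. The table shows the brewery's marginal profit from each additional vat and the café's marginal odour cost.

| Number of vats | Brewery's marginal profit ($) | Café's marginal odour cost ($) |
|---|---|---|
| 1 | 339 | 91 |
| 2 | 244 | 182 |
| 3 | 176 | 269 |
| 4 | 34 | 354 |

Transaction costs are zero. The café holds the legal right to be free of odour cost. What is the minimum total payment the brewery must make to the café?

$273

Efficient level: marginal profit ≥ marginal odour cost through level 2, so k* = 2.
With the café holding the right, the brewery must at least compensate total damage at k*: 91 + 182 = 273.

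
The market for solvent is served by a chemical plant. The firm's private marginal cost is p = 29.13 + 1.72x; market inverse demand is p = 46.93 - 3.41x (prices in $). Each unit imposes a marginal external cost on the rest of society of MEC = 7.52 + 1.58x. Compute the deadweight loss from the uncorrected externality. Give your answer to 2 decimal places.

DWL = $12.60

Market equilibrium (private): 29.13 + 1.72x = 46.93 - 3.41x → x_m = 3.4698.
Social marginal cost = private MC + MEC = 36.65 + 3.30x.
Set SMC = demand: 36.65 + 3.30x = 46.93 - 3.41x → x* = 1.5320.
The welfare-loss triangle has base |x_m − x*| and height MEC(x_m) (the vertical gap between SMC and demand is zero at x* and MEC at x_m).
DWL = ½ × 1.9378 × 13.0023 = 12.5979.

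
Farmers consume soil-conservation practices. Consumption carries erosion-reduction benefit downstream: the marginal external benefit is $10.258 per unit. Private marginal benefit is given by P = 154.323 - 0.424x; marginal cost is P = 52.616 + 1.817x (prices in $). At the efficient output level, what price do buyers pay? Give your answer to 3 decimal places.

Social marginal benefit = demand + MEB = 164.581 - 0.424x.
Set SMB = MC: 164.581 - 0.424x = 52.616 + 1.817x → x* = 49.9621.
Consumer price on the demand curve at x*: 154.323 − 0.424×49.9621 = 133.1391.

P = $133.139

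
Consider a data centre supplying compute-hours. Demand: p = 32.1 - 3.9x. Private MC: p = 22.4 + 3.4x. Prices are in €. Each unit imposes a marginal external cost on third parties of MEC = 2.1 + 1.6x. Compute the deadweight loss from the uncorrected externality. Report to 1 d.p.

Market equilibrium (private): 22.4 + 3.4x = 32.1 - 3.9x → x_m = 1.3288.
Social marginal cost = private MC + MEC = 24.5 + 5.0x.
Set SMC = demand: 24.5 + 5.0x = 32.1 - 3.9x → x* = 0.8539.
The loss is the area between SMC and demand from x* to x_m; with linear curves that's a triangle of height MEC(x_m).
DWL = ½ × 0.4749 × 4.2260 = 1.0035.

DWL = €1.0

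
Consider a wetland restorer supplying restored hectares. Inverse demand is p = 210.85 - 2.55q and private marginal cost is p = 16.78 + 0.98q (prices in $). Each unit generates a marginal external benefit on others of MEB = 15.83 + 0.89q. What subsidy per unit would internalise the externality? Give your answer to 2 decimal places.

subsidy = $86.59 per unit

Social marginal cost = private MC − MEB = 0.95 + 0.09q.
Set SMC = demand: 0.95 + 0.09q = 210.85 - 2.55q → q* = 79.5076.
The Pigouvian subsidy equals MEB at q*: 15.83 + 0.89×79.5076 = 86.5918.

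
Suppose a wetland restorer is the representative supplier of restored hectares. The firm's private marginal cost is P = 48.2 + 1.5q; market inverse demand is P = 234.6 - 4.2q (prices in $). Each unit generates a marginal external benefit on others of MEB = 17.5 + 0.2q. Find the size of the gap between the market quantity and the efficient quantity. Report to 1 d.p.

4.4 units

Market equilibrium (private): 48.2 + 1.5q = 234.6 - 4.2q → q_m = 32.7018.
Social marginal cost = private MC − MEB = 30.7 + 1.3q.
Set SMC = demand: 30.7 + 1.3q = 234.6 - 4.2q → q* = 37.0727.
Gap = |32.7018 − 37.0727| = 4.3709.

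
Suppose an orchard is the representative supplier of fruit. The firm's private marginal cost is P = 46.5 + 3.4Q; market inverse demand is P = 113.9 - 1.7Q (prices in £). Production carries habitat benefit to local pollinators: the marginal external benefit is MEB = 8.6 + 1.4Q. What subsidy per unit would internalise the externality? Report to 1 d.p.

subsidy = £37.4 per unit

Social marginal cost = private MC − MEB = 37.9 + 2.0Q.
Set SMC = demand: 37.9 + 2.0Q = 113.9 - 1.7Q → Q* = 20.5405.
The Pigouvian subsidy equals MEB at Q*: 8.6 + 1.4×20.5405 = 37.3567.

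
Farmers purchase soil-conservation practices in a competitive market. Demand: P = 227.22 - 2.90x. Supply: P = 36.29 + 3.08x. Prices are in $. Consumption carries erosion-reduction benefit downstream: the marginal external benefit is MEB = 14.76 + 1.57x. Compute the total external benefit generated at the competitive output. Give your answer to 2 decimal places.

Market equilibrium (private): 36.29 + 3.08x = 227.22 - 2.90x → x_m = 31.9281.
Total external benefit = ∫₀^{x_m} (14.76 + 1.57x) dx = 14.76×31.9281 + ½×1.57×31.9281² = 1271.4906.

$1271.49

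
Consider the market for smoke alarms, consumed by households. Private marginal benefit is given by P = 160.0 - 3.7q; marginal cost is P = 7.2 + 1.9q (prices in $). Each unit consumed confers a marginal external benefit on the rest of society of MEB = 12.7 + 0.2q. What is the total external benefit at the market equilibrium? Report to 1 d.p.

Market equilibrium (private): 7.2 + 1.9q = 160.0 - 3.7q → q_m = 27.2857.
Total external benefit = ∫₀^{q_m} (12.7 + 0.2q) dq = 12.7×27.2857 + ½×0.2×27.2857² = 420.9793.

$421.0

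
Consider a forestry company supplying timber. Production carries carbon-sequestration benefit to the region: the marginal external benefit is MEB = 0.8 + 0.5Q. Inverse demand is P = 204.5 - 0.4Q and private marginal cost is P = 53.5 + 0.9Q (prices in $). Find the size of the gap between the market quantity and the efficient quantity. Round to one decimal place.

73.6 units

Market equilibrium (private): 53.5 + 0.9Q = 204.5 - 0.4Q → Q_m = 116.1538.
Social marginal cost = private MC − MEB = 52.7 + 0.4Q.
Set SMC = demand: 52.7 + 0.4Q = 204.5 - 0.4Q → Q* = 189.7500.
Gap = |116.1538 − 189.7500| = 73.5962.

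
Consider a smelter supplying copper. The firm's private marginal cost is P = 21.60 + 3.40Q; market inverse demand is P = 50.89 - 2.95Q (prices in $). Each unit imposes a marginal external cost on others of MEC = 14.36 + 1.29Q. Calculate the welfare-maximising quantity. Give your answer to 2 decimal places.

Q* = 1.95

Social marginal cost = private MC + MEC = 35.96 + 4.69Q.
Set SMC = demand: 35.96 + 4.69Q = 50.89 - 2.95Q → Q* = 1.9542.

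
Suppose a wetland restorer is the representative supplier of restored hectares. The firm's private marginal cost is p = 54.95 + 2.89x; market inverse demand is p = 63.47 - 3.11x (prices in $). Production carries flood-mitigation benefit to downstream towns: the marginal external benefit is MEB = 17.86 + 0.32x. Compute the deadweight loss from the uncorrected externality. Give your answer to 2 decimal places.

DWL = $29.53

Market equilibrium (private): 54.95 + 2.89x = 63.47 - 3.11x → x_m = 1.4200.
Social marginal cost = private MC − MEB = 37.09 + 2.57x.
Set SMC = demand: 37.09 + 2.57x = 63.47 - 3.11x → x* = 4.6444.
Height of the DWL triangle at x_m is demand(x_m) − SMC(x_m) = MEB(x_m) = 18.3144.
DWL = ½ × 3.2244 × 18.3144 = 29.5265.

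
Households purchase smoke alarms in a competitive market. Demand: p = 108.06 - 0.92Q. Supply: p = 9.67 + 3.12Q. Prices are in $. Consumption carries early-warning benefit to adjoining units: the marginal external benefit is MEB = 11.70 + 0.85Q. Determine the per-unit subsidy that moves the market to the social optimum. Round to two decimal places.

Social marginal benefit = demand + MEB = 119.76 - 0.07Q.
Set SMB = MC: 119.76 - 0.07Q = 9.67 + 3.12Q → Q* = 34.5110.
The Pigouvian subsidy equals MEB at Q*: 11.70 + 0.85×34.5110 = 41.0344.

subsidy = $41.03 per unit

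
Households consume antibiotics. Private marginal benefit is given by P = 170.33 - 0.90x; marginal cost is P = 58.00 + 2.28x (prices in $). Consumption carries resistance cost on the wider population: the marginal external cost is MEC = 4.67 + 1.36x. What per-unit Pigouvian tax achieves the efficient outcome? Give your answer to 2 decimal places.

tax = $36.92 per unit

Social marginal benefit = demand − MEC = 165.66 - 2.26x.
Set SMB = MC: 165.66 - 2.26x = 58.00 + 2.28x → x* = 23.7137.
The Pigouvian tax equals MEC at x*: 4.67 + 1.36×23.7137 = 36.9206.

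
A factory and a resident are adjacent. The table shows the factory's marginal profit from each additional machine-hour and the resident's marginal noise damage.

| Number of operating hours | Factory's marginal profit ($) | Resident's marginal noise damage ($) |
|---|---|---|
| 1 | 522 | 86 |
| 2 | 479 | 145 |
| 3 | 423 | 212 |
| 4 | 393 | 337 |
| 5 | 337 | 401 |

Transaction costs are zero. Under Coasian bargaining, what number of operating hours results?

4

Bargaining reaches the level where marginal profit last exceeds marginal noise damage.
That holds through level 4 (393 ≥ 337) but not at 5 (337 < 401).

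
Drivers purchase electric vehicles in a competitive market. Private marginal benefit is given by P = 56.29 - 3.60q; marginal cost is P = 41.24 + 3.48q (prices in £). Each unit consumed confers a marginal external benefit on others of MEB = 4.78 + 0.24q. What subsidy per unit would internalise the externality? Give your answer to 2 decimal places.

subsidy = £5.48 per unit

Social marginal benefit = demand + MEB = 61.07 - 3.36q.
Set SMB = MC: 61.07 - 3.36q = 41.24 + 3.48q → q* = 2.8991.
The Pigouvian subsidy equals MEB at q*: 4.78 + 0.24×2.8991 = 5.4758.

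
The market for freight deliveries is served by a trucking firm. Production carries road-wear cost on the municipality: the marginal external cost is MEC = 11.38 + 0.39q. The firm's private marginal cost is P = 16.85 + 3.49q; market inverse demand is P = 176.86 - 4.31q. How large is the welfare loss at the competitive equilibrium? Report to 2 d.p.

DWL = 22.93

Market equilibrium (private): 16.85 + 3.49q = 176.86 - 4.31q → q_m = 20.5141.
Social marginal cost = private MC + MEC = 28.23 + 3.88q.
Set SMC = demand: 28.23 + 3.88q = 176.86 - 4.31q → q* = 18.1477.
The loss is the area between SMC and demand from q* to q_m; with linear curves that's a triangle of height MEC(q_m).
DWL = ½ × 2.3664 × 19.3805 = 22.9310.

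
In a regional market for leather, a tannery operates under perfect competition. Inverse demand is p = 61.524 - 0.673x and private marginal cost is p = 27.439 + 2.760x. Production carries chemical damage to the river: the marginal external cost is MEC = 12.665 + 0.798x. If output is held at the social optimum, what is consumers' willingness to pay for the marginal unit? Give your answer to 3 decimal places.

Social marginal cost = private MC + MEC = 40.104 + 3.558x.
Set SMC = demand: 40.104 + 3.558x = 61.524 - 0.673x → x* = 5.0626.
Consumer price on the demand curve at x*: 61.524 − 0.673×5.0626 = 58.1169.

P = 58.117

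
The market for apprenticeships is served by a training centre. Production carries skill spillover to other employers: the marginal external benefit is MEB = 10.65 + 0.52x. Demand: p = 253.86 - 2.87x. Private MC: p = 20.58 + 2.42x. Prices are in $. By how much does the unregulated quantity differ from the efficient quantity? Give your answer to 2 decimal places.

Market equilibrium (private): 20.58 + 2.42x = 253.86 - 2.87x → x_m = 44.0983.
Social marginal cost = private MC − MEB = 9.93 + 1.90x.
Set SMC = demand: 9.93 + 1.90x = 253.86 - 2.87x → x* = 51.1384.
Gap = |44.0983 − 51.1384| = 7.0401.

7.04 units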